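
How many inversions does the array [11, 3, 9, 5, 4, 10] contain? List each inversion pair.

Finding inversions in [11, 3, 9, 5, 4, 10]:

(0, 1): arr[0]=11 > arr[1]=3
(0, 2): arr[0]=11 > arr[2]=9
(0, 3): arr[0]=11 > arr[3]=5
(0, 4): arr[0]=11 > arr[4]=4
(0, 5): arr[0]=11 > arr[5]=10
(2, 3): arr[2]=9 > arr[3]=5
(2, 4): arr[2]=9 > arr[4]=4
(3, 4): arr[3]=5 > arr[4]=4

Total inversions: 8

The array has 8 inversion(s): (0,1), (0,2), (0,3), (0,4), (0,5), (2,3), (2,4), (3,4). Each pair (i,j) satisfies i < j and arr[i] > arr[j].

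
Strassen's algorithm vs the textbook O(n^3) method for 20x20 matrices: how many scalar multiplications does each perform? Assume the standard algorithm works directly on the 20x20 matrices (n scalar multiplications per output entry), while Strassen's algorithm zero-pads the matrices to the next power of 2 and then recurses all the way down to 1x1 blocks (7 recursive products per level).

Matrix multiplication for 20x20 matrices:

Strassen's algorithm requires power-of-2 dimensions. Pad 20x20 to 32x32 (next power of 2).

Standard algorithm: 20^3 = 8000 multiplications
Strassen's algorithm: 7^(log2(32)) = 7^5 = 16807 multiplications
Difference: 8000 - 16807 = -8807 (Strassen uses MORE here due to padding overhead — for small or just-over-power-of-2 n, padding can outweigh the per-level savings)

Standard: 8000 multiplications (20^3). Strassen: 16807 multiplications (7^5, after padding to 32x32). Strassen reduces 8 recursive multiplications to 7 at each level.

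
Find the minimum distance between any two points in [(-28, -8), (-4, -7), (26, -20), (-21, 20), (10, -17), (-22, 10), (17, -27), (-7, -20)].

Computing all pairwise distances among 8 points:

d((-28, -8), (-4, -7)) = 24.0208
d((-28, -8), (26, -20)) = 55.3173
d((-28, -8), (-21, 20)) = 28.8617
d((-28, -8), (10, -17)) = 39.0512
d((-28, -8), (-22, 10)) = 18.9737
d((-28, -8), (17, -27)) = 48.8467
d((-28, -8), (-7, -20)) = 24.1868
d((-4, -7), (26, -20)) = 32.6956
d((-4, -7), (-21, 20)) = 31.9061
d((-4, -7), (10, -17)) = 17.2047
d((-4, -7), (-22, 10)) = 24.7588
d((-4, -7), (17, -27)) = 29.0
d((-4, -7), (-7, -20)) = 13.3417
d((26, -20), (-21, 20)) = 61.7171
d((26, -20), (10, -17)) = 16.2788
d((26, -20), (-22, 10)) = 56.6039
d((26, -20), (17, -27)) = 11.4018
d((26, -20), (-7, -20)) = 33.0
d((-21, 20), (10, -17)) = 48.2701
d((-21, 20), (-22, 10)) = 10.0499 <-- minimum
d((-21, 20), (17, -27)) = 60.4401
d((-21, 20), (-7, -20)) = 42.3792
d((10, -17), (-22, 10)) = 41.8688
d((10, -17), (17, -27)) = 12.2066
d((10, -17), (-7, -20)) = 17.2627
d((-22, 10), (17, -27)) = 53.7587
d((-22, 10), (-7, -20)) = 33.541
d((17, -27), (-7, -20)) = 25.0

Closest pair: (-21, 20) and (-22, 10) with distance 10.0499

The closest pair is (-21, 20) and (-22, 10) with Euclidean distance 10.0499. For 8 points, brute-force pairwise comparison is shown above. For large n, the divide-and-conquer algorithm (sort by x, recurse on halves, check the dividing strip) achieves O(n log n).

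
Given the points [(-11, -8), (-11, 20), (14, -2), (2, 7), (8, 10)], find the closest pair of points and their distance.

Computing all pairwise distances among 5 points:

d((-11, -8), (-11, 20)) = 28.0
d((-11, -8), (14, -2)) = 25.7099
d((-11, -8), (2, 7)) = 19.8494
d((-11, -8), (8, 10)) = 26.1725
d((-11, 20), (14, -2)) = 33.3017
d((-11, 20), (2, 7)) = 18.3848
d((-11, 20), (8, 10)) = 21.4709
d((14, -2), (2, 7)) = 15.0
d((14, -2), (8, 10)) = 13.4164
d((2, 7), (8, 10)) = 6.7082 <-- minimum

Closest pair: (2, 7) and (8, 10) with distance 6.7082

The closest pair is (2, 7) and (8, 10) with Euclidean distance 6.7082. For 5 points, brute-force pairwise comparison is shown above. For large n, the divide-and-conquer algorithm (sort by x, recurse on halves, check the dividing strip) achieves O(n log n).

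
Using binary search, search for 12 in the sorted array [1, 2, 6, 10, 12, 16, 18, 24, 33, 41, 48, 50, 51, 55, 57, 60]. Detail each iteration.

Binary search for 12 in [1, 2, 6, 10, 12, 16, 18, 24, 33, 41, 48, 50, 51, 55, 57, 60]:

lo=0, hi=15, mid=7, arr[mid]=24 -> 24 > 12, search left half
lo=0, hi=6, mid=3, arr[mid]=10 -> 10 < 12, search right half
lo=4, hi=6, mid=5, arr[mid]=16 -> 16 > 12, search left half
lo=4, hi=4, mid=4, arr[mid]=12 -> Found target at index 4!

Binary search finds 12 at index 4 after 4 comparisons. The search repeatedly halves the search space by comparing with the middle element.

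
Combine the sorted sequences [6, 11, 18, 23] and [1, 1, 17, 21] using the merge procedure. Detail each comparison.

Merging process:

Compare 6 vs 1: take 1 from right. Merged: [1]
Compare 6 vs 1: take 1 from right. Merged: [1, 1]
Compare 6 vs 17: take 6 from left. Merged: [1, 1, 6]
Compare 11 vs 17: take 11 from left. Merged: [1, 1, 6, 11]
Compare 18 vs 17: take 17 from right. Merged: [1, 1, 6, 11, 17]
Compare 18 vs 21: take 18 from left. Merged: [1, 1, 6, 11, 17, 18]
Compare 23 vs 21: take 21 from right. Merged: [1, 1, 6, 11, 17, 18, 21]
Append remaining from left: [23]. Merged: [1, 1, 6, 11, 17, 18, 21, 23]

Final merged array: [1, 1, 6, 11, 17, 18, 21, 23]
Total comparisons: 7

The merged array is [1, 1, 6, 11, 17, 18, 21, 23], requiring 7 comparisons. The merge step runs in O(n) time where n is the total number of elements.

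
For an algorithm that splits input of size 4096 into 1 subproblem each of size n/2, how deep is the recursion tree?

For divide and conquer with division factor 2:

Problem sizes at each level:
Level 0: 4096
Level 1: 2048
Level 2: 1024
Level 3: 512
Level 4: 256
Level 5: 128
Level 6: 64
Level 7: 32
Level 8: 16
Level 9: 8
Level 10: 4
Level 11: 2
Level 12: 1

The root is level 0 and the size-1 base case is level 12 (the tree spans levels 0 through 12, i.e. 13 levels counting the root), so the depth is the number of divisions: log_2(4096) = 12

The recursion tree depth is log_2(4096) = 12. At each level, the problem size is divided by 2, so it takes 12 divisions to reduce to a base case of size 1. The algorithm makes 1 recursive call at each level.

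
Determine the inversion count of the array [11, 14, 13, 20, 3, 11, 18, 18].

Finding inversions in [11, 14, 13, 20, 3, 11, 18, 18]:

(0, 4): arr[0]=11 > arr[4]=3
(1, 2): arr[1]=14 > arr[2]=13
(1, 4): arr[1]=14 > arr[4]=3
(1, 5): arr[1]=14 > arr[5]=11
(2, 4): arr[2]=13 > arr[4]=3
(2, 5): arr[2]=13 > arr[5]=11
(3, 4): arr[3]=20 > arr[4]=3
(3, 5): arr[3]=20 > arr[5]=11
(3, 6): arr[3]=20 > arr[6]=18
(3, 7): arr[3]=20 > arr[7]=18

Total inversions: 10

The array has 10 inversion(s): (0,4), (1,2), (1,4), (1,5), (2,4), (2,5), (3,4), (3,5), (3,6), (3,7). Each pair (i,j) satisfies i < j and arr[i] > arr[j].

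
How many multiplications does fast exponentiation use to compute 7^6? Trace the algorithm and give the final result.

Computing 7^6 by squaring (build up from 7^1; each line after the first costs one multiplication):

7^1 = 7
7^2 = (7^1)^2 = 7^2 = 49
7^3 = 7 * 7^2 = 7 * 49 = 343
7^6 = (7^3)^2 = 343^2 = 117649

Result: 117649
Multiplications needed: 3 (3 lines after 7^1)

7^6 = 117649. Using exponentiation by squaring, this requires 3 multiplications. The key idea: if the exponent is even, square the half-power; if odd, multiply by the base once.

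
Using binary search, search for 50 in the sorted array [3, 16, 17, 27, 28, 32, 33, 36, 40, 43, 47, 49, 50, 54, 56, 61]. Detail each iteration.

Binary search for 50 in [3, 16, 17, 27, 28, 32, 33, 36, 40, 43, 47, 49, 50, 54, 56, 61]:

lo=0, hi=15, mid=7, arr[mid]=36 -> 36 < 50, search right half
lo=8, hi=15, mid=11, arr[mid]=49 -> 49 < 50, search right half
lo=12, hi=15, mid=13, arr[mid]=54 -> 54 > 50, search left half
lo=12, hi=12, mid=12, arr[mid]=50 -> Found target at index 12!

Binary search finds 50 at index 12 after 4 comparisons. The search repeatedly halves the search space by comparing with the middle element.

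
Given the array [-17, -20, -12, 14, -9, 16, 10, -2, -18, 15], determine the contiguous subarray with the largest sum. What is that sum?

Using Kadane's algorithm on [-17, -20, -12, 14, -9, 16, 10, -2, -18, 15]:

Scanning through the array:
Position 1 (value -20): max_ending_here = -20, max_so_far = -17
Position 2 (value -12): max_ending_here = -12, max_so_far = -12
Position 3 (value 14): max_ending_here = 14, max_so_far = 14
Position 4 (value -9): max_ending_here = 5, max_so_far = 14
Position 5 (value 16): max_ending_here = 21, max_so_far = 21
Position 6 (value 10): max_ending_here = 31, max_so_far = 31
Position 7 (value -2): max_ending_here = 29, max_so_far = 31
Position 8 (value -18): max_ending_here = 11, max_so_far = 31
Position 9 (value 15): max_ending_here = 26, max_so_far = 31

Maximum subarray: [14, -9, 16, 10]
Maximum sum: 31

The maximum subarray is [14, -9, 16, 10] with sum 31. This subarray runs from index 3 to index 6.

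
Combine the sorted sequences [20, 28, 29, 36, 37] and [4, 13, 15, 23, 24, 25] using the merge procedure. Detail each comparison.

Merging process:

Compare 20 vs 4: take 4 from right. Merged: [4]
Compare 20 vs 13: take 13 from right. Merged: [4, 13]
Compare 20 vs 15: take 15 from right. Merged: [4, 13, 15]
Compare 20 vs 23: take 20 from left. Merged: [4, 13, 15, 20]
Compare 28 vs 23: take 23 from right. Merged: [4, 13, 15, 20, 23]
Compare 28 vs 24: take 24 from right. Merged: [4, 13, 15, 20, 23, 24]
Compare 28 vs 25: take 25 from right. Merged: [4, 13, 15, 20, 23, 24, 25]
Append remaining from left: [28, 29, 36, 37]. Merged: [4, 13, 15, 20, 23, 24, 25, 28, 29, 36, 37]

Final merged array: [4, 13, 15, 20, 23, 24, 25, 28, 29, 36, 37]
Total comparisons: 7

The merged array is [4, 13, 15, 20, 23, 24, 25, 28, 29, 36, 37], requiring 7 comparisons. The merge step runs in O(n) time where n is the total number of elements.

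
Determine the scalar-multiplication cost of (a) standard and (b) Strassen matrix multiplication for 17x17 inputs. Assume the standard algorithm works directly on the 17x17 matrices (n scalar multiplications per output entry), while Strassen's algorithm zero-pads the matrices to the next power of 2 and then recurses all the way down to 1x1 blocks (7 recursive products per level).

Matrix multiplication for 17x17 matrices:

Strassen's algorithm requires power-of-2 dimensions. Pad 17x17 to 32x32 (next power of 2).

Standard algorithm: 17^3 = 4913 multiplications
Strassen's algorithm: 7^(log2(32)) = 7^5 = 16807 multiplications
Difference: 4913 - 16807 = -11894 (Strassen uses MORE here due to padding overhead — for small or just-over-power-of-2 n, padding can outweigh the per-level savings)

Standard: 4913 multiplications (17^3). Strassen: 16807 multiplications (7^5, after padding to 32x32). Strassen reduces 8 recursive multiplications to 7 at each level.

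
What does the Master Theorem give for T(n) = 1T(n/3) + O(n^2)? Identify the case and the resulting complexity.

Master Theorem for T(n) = 1T(n/3) + O(n^2):

a = 1, b = 3, c = 2
log_b(a) = log_3(1) = 0.0000

Case 3: c = 2 > log_3(1) = 0.0000
T(n) = O(n^2) = O(n^2)

For T(n) = 1T(n/3) + O(n^2): log_3(1) = 0.0000. This is Case 3 of the Master Theorem (c > log_b(a), work dominated by root), giving O(n^2).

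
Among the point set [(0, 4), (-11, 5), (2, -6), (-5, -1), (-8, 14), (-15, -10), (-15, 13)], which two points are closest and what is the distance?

Computing all pairwise distances among 7 points:

d((0, 4), (-11, 5)) = 11.0454
d((0, 4), (2, -6)) = 10.198
d((0, 4), (-5, -1)) = 7.0711 <-- minimum
d((0, 4), (-8, 14)) = 12.8062
d((0, 4), (-15, -10)) = 20.5183
d((0, 4), (-15, 13)) = 17.4929
d((-11, 5), (2, -6)) = 17.0294
d((-11, 5), (-5, -1)) = 8.4853
d((-11, 5), (-8, 14)) = 9.4868
d((-11, 5), (-15, -10)) = 15.5242
d((-11, 5), (-15, 13)) = 8.9443
d((2, -6), (-5, -1)) = 8.6023
d((2, -6), (-8, 14)) = 22.3607
d((2, -6), (-15, -10)) = 17.4642
d((2, -6), (-15, 13)) = 25.4951
d((-5, -1), (-8, 14)) = 15.2971
d((-5, -1), (-15, -10)) = 13.4536
d((-5, -1), (-15, 13)) = 17.2047
d((-8, 14), (-15, -10)) = 25.0
d((-8, 14), (-15, 13)) = 7.0711 <-- minimum
d((-15, -10), (-15, 13)) = 23.0

Minimum distance: 7.0711 (tie among 2 pairs: (0, 4) and (-5, -1); (-8, 14) and (-15, 13))

The minimum Euclidean distance is 7.0711. There is a tie: 2 pairs achieve this minimum — (0, 4) and (-5, -1); (-8, 14) and (-15, 13). Any of these is a valid closest pair. For 7 points, brute-force pairwise comparison is shown above. For large n, the divide-and-conquer algorithm (sort by x, recurse on halves, check the dividing strip) achieves O(n log n).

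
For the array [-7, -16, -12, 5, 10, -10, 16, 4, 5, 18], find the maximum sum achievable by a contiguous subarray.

Using Kadane's algorithm on [-7, -16, -12, 5, 10, -10, 16, 4, 5, 18]:

Scanning through the array:
Position 1 (value -16): max_ending_here = -16, max_so_far = -7
Position 2 (value -12): max_ending_here = -12, max_so_far = -7
Position 3 (value 5): max_ending_here = 5, max_so_far = 5
Position 4 (value 10): max_ending_here = 15, max_so_far = 15
Position 5 (value -10): max_ending_here = 5, max_so_far = 15
Position 6 (value 16): max_ending_here = 21, max_so_far = 21
Position 7 (value 4): max_ending_here = 25, max_so_far = 25
Position 8 (value 5): max_ending_here = 30, max_so_far = 30
Position 9 (value 18): max_ending_here = 48, max_so_far = 48

Maximum subarray: [5, 10, -10, 16, 4, 5, 18]
Maximum sum: 48

The maximum subarray is [5, 10, -10, 16, 4, 5, 18] with sum 48. This subarray runs from index 3 to index 9.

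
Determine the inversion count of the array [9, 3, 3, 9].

Finding inversions in [9, 3, 3, 9]:

(0, 1): arr[0]=9 > arr[1]=3
(0, 2): arr[0]=9 > arr[2]=3

Total inversions: 2

The array has 2 inversion(s): (0,1), (0,2). Each pair (i,j) satisfies i < j and arr[i] > arr[j].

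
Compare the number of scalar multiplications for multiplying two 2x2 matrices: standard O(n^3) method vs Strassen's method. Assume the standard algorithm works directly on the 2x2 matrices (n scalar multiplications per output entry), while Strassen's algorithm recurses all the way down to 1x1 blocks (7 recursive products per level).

Matrix multiplication for 2x2 matrices:

Standard algorithm: 2^3 = 8 multiplications
Strassen's algorithm: 7^(log2(2)) = 7^1 = 7 multiplications
Savings: 8 - 7 = 1 multiplications

Standard: 8 multiplications (2^3). Strassen: 7 multiplications (7^1). Strassen reduces 8 recursive multiplications to 7 at each level.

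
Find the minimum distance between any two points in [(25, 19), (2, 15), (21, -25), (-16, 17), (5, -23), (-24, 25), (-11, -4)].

Computing all pairwise distances among 7 points:

d((25, 19), (2, 15)) = 23.3452
d((25, 19), (21, -25)) = 44.1814
d((25, 19), (-16, 17)) = 41.0488
d((25, 19), (5, -23)) = 46.5188
d((25, 19), (-24, 25)) = 49.366
d((25, 19), (-11, -4)) = 42.72
d((2, 15), (21, -25)) = 44.2832
d((2, 15), (-16, 17)) = 18.1108
d((2, 15), (5, -23)) = 38.1182
d((2, 15), (-24, 25)) = 27.8568
d((2, 15), (-11, -4)) = 23.0217
d((21, -25), (-16, 17)) = 55.9732
d((21, -25), (5, -23)) = 16.1245
d((21, -25), (-24, 25)) = 67.2681
d((21, -25), (-11, -4)) = 38.2753
d((-16, 17), (5, -23)) = 45.1774
d((-16, 17), (-24, 25)) = 11.3137 <-- minimum
d((-16, 17), (-11, -4)) = 21.587
d((5, -23), (-24, 25)) = 56.0803
d((5, -23), (-11, -4)) = 24.8395
d((-24, 25), (-11, -4)) = 31.7805

Closest pair: (-16, 17) and (-24, 25) with distance 11.3137

The closest pair is (-16, 17) and (-24, 25) with Euclidean distance 11.3137. For 7 points, brute-force pairwise comparison is shown above. For large n, the divide-and-conquer algorithm (sort by x, recurse on halves, check the dividing strip) achieves O(n log n).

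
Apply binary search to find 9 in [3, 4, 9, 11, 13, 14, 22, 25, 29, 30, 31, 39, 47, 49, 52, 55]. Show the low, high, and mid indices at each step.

Binary search for 9 in [3, 4, 9, 11, 13, 14, 22, 25, 29, 30, 31, 39, 47, 49, 52, 55]:

lo=0, hi=15, mid=7, arr[mid]=25 -> 25 > 9, search left half
lo=0, hi=6, mid=3, arr[mid]=11 -> 11 > 9, search left half
lo=0, hi=2, mid=1, arr[mid]=4 -> 4 < 9, search right half
lo=2, hi=2, mid=2, arr[mid]=9 -> Found target at index 2!

Binary search finds 9 at index 2 after 4 comparisons. The search repeatedly halves the search space by comparing with the middle element.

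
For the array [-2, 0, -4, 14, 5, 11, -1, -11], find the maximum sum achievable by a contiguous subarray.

Using Kadane's algorithm on [-2, 0, -4, 14, 5, 11, -1, -11]:

Scanning through the array:
Position 1 (value 0): max_ending_here = 0, max_so_far = 0
Position 2 (value -4): max_ending_here = -4, max_so_far = 0
Position 3 (value 14): max_ending_here = 14, max_so_far = 14
Position 4 (value 5): max_ending_here = 19, max_so_far = 19
Position 5 (value 11): max_ending_here = 30, max_so_far = 30
Position 6 (value -1): max_ending_here = 29, max_so_far = 30
Position 7 (value -11): max_ending_here = 18, max_so_far = 30

Maximum subarray: [14, 5, 11]
Maximum sum: 30

The maximum subarray is [14, 5, 11] with sum 30. This subarray runs from index 3 to index 5.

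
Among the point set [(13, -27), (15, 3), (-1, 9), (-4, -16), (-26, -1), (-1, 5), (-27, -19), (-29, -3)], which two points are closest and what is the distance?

Computing all pairwise distances among 8 points:

d((13, -27), (15, 3)) = 30.0666
d((13, -27), (-1, 9)) = 38.6264
d((13, -27), (-4, -16)) = 20.2485
d((13, -27), (-26, -1)) = 46.8722
d((13, -27), (-1, 5)) = 34.9285
d((13, -27), (-27, -19)) = 40.7922
d((13, -27), (-29, -3)) = 48.3735
d((15, 3), (-1, 9)) = 17.088
d((15, 3), (-4, -16)) = 26.8701
d((15, 3), (-26, -1)) = 41.1947
d((15, 3), (-1, 5)) = 16.1245
d((15, 3), (-27, -19)) = 47.4131
d((15, 3), (-29, -3)) = 44.4072
d((-1, 9), (-4, -16)) = 25.1794
d((-1, 9), (-26, -1)) = 26.9258
d((-1, 9), (-1, 5)) = 4.0
d((-1, 9), (-27, -19)) = 38.2099
d((-1, 9), (-29, -3)) = 30.4631
d((-4, -16), (-26, -1)) = 26.6271
d((-4, -16), (-1, 5)) = 21.2132
d((-4, -16), (-27, -19)) = 23.1948
d((-4, -16), (-29, -3)) = 28.178
d((-26, -1), (-1, 5)) = 25.7099
d((-26, -1), (-27, -19)) = 18.0278
d((-26, -1), (-29, -3)) = 3.6056 <-- minimum
d((-1, 5), (-27, -19)) = 35.3836
d((-1, 5), (-29, -3)) = 29.1204
d((-27, -19), (-29, -3)) = 16.1245

Closest pair: (-26, -1) and (-29, -3) with distance 3.6056

The closest pair is (-26, -1) and (-29, -3) with Euclidean distance 3.6056. For 8 points, brute-force pairwise comparison is shown above. For large n, the divide-and-conquer algorithm (sort by x, recurse on halves, check the dividing strip) achieves O(n log n).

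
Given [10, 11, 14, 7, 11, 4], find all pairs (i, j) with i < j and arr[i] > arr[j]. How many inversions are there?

Finding inversions in [10, 11, 14, 7, 11, 4]:

(0, 3): arr[0]=10 > arr[3]=7
(0, 5): arr[0]=10 > arr[5]=4
(1, 3): arr[1]=11 > arr[3]=7
(1, 5): arr[1]=11 > arr[5]=4
(2, 3): arr[2]=14 > arr[3]=7
(2, 4): arr[2]=14 > arr[4]=11
(2, 5): arr[2]=14 > arr[5]=4
(3, 5): arr[3]=7 > arr[5]=4
(4, 5): arr[4]=11 > arr[5]=4

Total inversions: 9

The array has 9 inversion(s): (0,3), (0,5), (1,3), (1,5), (2,3), (2,4), (2,5), (3,5), (4,5). Each pair (i,j) satisfies i < j and arr[i] > arr[j].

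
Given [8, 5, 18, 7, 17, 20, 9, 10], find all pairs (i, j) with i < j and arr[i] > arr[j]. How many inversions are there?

Finding inversions in [8, 5, 18, 7, 17, 20, 9, 10]:

(0, 1): arr[0]=8 > arr[1]=5
(0, 3): arr[0]=8 > arr[3]=7
(2, 3): arr[2]=18 > arr[3]=7
(2, 4): arr[2]=18 > arr[4]=17
(2, 6): arr[2]=18 > arr[6]=9
(2, 7): arr[2]=18 > arr[7]=10
(4, 6): arr[4]=17 > arr[6]=9
(4, 7): arr[4]=17 > arr[7]=10
(5, 6): arr[5]=20 > arr[6]=9
(5, 7): arr[5]=20 > arr[7]=10

Total inversions: 10

The array has 10 inversion(s): (0,1), (0,3), (2,3), (2,4), (2,6), (2,7), (4,6), (4,7), (5,6), (5,7). Each pair (i,j) satisfies i < j and arr[i] > arr[j].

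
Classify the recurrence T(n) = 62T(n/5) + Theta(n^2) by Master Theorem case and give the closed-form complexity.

Master Theorem for T(n) = 62T(n/5) + O(n^2):

a = 62, b = 5, c = 2
log_b(a) = log_5(62) = 2.5643

Case 1: c = 2 < log_5(62) = 2.5643
T(n) = O(n^(log_5 62))

For T(n) = 62T(n/5) + O(n^2): log_5(62) = 2.5643. This is Case 1 of the Master Theorem (c < log_b(a), work dominated by leaves), giving O(n^(log_5 62)).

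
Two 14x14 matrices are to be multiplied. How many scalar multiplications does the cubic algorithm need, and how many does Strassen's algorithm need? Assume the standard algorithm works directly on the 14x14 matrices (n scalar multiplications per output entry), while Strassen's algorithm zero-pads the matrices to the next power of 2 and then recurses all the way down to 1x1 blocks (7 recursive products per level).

Matrix multiplication for 14x14 matrices:

Strassen's algorithm requires power-of-2 dimensions. Pad 14x14 to 16x16 (next power of 2).

Standard algorithm: 14^3 = 2744 multiplications
Strassen's algorithm: 7^(log2(16)) = 7^4 = 2401 multiplications
Savings: 2744 - 2401 = 343 multiplications

Standard: 2744 multiplications (14^3). Strassen: 2401 multiplications (7^4, after padding to 16x16). Strassen reduces 8 recursive multiplications to 7 at each level.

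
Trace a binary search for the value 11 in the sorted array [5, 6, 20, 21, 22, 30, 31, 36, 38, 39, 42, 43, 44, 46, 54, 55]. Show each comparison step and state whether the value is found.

Binary search for 11 in [5, 6, 20, 21, 22, 30, 31, 36, 38, 39, 42, 43, 44, 46, 54, 55]:

lo=0, hi=15, mid=7, arr[mid]=36 -> 36 > 11, search left half
lo=0, hi=6, mid=3, arr[mid]=21 -> 21 > 11, search left half
lo=0, hi=2, mid=1, arr[mid]=6 -> 6 < 11, search right half
lo=2, hi=2, mid=2, arr[mid]=20 -> 20 > 11, search left half
lo=2 > hi=1, target 11 not found

Binary search determines that 11 is not in the array after 4 comparisons. The search space was exhausted without finding the target.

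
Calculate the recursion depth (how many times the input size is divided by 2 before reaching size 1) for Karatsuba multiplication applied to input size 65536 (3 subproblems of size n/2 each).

For divide and conquer with division factor 2:

Problem sizes at each level:
Level 0: 65536
Level 1: 32768
Level 2: 16384
Level 3: 8192
Level 4: 4096
Level 5: 2048
Level 6: 1024
Level 7: 512
Level 8: 256
Level 9: 128
Level 10: 64
Level 11: 32
Level 12: 16
Level 13: 8
Level 14: 4
Level 15: 2
Level 16: 1

The root is level 0 and the size-1 base case is level 16 (the tree spans levels 0 through 16, i.e. 17 levels counting the root), so the depth is the number of divisions: log_2(65536) = 16

The recursion tree depth is log_2(65536) = 16. At each level, the problem size is divided by 2, so it takes 16 divisions to reduce to a base case of size 1. The algorithm makes 3 recursive calls at each level.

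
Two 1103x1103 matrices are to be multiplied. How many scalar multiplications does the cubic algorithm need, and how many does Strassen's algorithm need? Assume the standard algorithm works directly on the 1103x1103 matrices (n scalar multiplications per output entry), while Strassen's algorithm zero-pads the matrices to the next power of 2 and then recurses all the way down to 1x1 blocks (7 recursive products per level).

Matrix multiplication for 1103x1103 matrices:

Strassen's algorithm requires power-of-2 dimensions. Pad 1103x1103 to 2048x2048 (next power of 2).

Standard algorithm: 1103^3 = 1341919727 multiplications
Strassen's algorithm: 7^(log2(2048)) = 7^11 = 1977326743 multiplications
Difference: 1341919727 - 1977326743 = -635407016 (Strassen uses MORE here due to padding overhead — for small or just-over-power-of-2 n, padding can outweigh the per-level savings)

Standard: 1341919727 multiplications (1103^3). Strassen: 1977326743 multiplications (7^11, after padding to 2048x2048). Strassen reduces 8 recursive multiplications to 7 at each level.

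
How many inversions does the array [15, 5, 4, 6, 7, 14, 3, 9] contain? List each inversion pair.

Finding inversions in [15, 5, 4, 6, 7, 14, 3, 9]:

(0, 1): arr[0]=15 > arr[1]=5
(0, 2): arr[0]=15 > arr[2]=4
(0, 3): arr[0]=15 > arr[3]=6
(0, 4): arr[0]=15 > arr[4]=7
(0, 5): arr[0]=15 > arr[5]=14
(0, 6): arr[0]=15 > arr[6]=3
(0, 7): arr[0]=15 > arr[7]=9
(1, 2): arr[1]=5 > arr[2]=4
(1, 6): arr[1]=5 > arr[6]=3
(2, 6): arr[2]=4 > arr[6]=3
(3, 6): arr[3]=6 > arr[6]=3
(4, 6): arr[4]=7 > arr[6]=3
(5, 6): arr[5]=14 > arr[6]=3
(5, 7): arr[5]=14 > arr[7]=9

Total inversions: 14

The array has 14 inversion(s): (0,1), (0,2), (0,3), (0,4), (0,5), (0,6), (0,7), (1,2), (1,6), (2,6), (3,6), (4,6), (5,6), (5,7). Each pair (i,j) satisfies i < j and arr[i] > arr[j].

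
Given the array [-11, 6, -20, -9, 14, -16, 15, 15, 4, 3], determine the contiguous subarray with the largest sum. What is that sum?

Using Kadane's algorithm on [-11, 6, -20, -9, 14, -16, 15, 15, 4, 3]:

Scanning through the array:
Position 1 (value 6): max_ending_here = 6, max_so_far = 6
Position 2 (value -20): max_ending_here = -14, max_so_far = 6
Position 3 (value -9): max_ending_here = -9, max_so_far = 6
Position 4 (value 14): max_ending_here = 14, max_so_far = 14
Position 5 (value -16): max_ending_here = -2, max_so_far = 14
Position 6 (value 15): max_ending_here = 15, max_so_far = 15
Position 7 (value 15): max_ending_here = 30, max_so_far = 30
Position 8 (value 4): max_ending_here = 34, max_so_far = 34
Position 9 (value 3): max_ending_here = 37, max_so_far = 37

Maximum subarray: [15, 15, 4, 3]
Maximum sum: 37

The maximum subarray is [15, 15, 4, 3] with sum 37. This subarray runs from index 6 to index 9.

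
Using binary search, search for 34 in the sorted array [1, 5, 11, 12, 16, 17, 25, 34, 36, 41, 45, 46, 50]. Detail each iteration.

Binary search for 34 in [1, 5, 11, 12, 16, 17, 25, 34, 36, 41, 45, 46, 50]:

lo=0, hi=12, mid=6, arr[mid]=25 -> 25 < 34, search right half
lo=7, hi=12, mid=9, arr[mid]=41 -> 41 > 34, search left half
lo=7, hi=8, mid=7, arr[mid]=34 -> Found target at index 7!

Binary search finds 34 at index 7 after 3 comparisons. The search repeatedly halves the search space by comparing with the middle element.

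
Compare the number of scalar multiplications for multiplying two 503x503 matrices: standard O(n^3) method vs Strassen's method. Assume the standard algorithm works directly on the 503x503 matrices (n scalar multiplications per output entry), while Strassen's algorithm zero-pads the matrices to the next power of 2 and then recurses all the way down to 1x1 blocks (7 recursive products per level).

Matrix multiplication for 503x503 matrices:

Strassen's algorithm requires power-of-2 dimensions. Pad 503x503 to 512x512 (next power of 2).

Standard algorithm: 503^3 = 127263527 multiplications
Strassen's algorithm: 7^(log2(512)) = 7^9 = 40353607 multiplications
Savings: 127263527 - 40353607 = 86909920 multiplications

Standard: 127263527 multiplications (503^3). Strassen: 40353607 multiplications (7^9, after padding to 512x512). Strassen reduces 8 recursive multiplications to 7 at each level.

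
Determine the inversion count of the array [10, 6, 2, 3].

Finding inversions in [10, 6, 2, 3]:

(0, 1): arr[0]=10 > arr[1]=6
(0, 2): arr[0]=10 > arr[2]=2
(0, 3): arr[0]=10 > arr[3]=3
(1, 2): arr[1]=6 > arr[2]=2
(1, 3): arr[1]=6 > arr[3]=3

Total inversions: 5

The array has 5 inversion(s): (0,1), (0,2), (0,3), (1,2), (1,3). Each pair (i,j) satisfies i < j and arr[i] > arr[j].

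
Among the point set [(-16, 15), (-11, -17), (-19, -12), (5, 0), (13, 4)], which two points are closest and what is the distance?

Computing all pairwise distances among 5 points:

d((-16, 15), (-11, -17)) = 32.3883
d((-16, 15), (-19, -12)) = 27.1662
d((-16, 15), (5, 0)) = 25.807
d((-16, 15), (13, 4)) = 31.0161
d((-11, -17), (-19, -12)) = 9.434
d((-11, -17), (5, 0)) = 23.3452
d((-11, -17), (13, 4)) = 31.8904
d((-19, -12), (5, 0)) = 26.8328
d((-19, -12), (13, 4)) = 35.7771
d((5, 0), (13, 4)) = 8.9443 <-- minimum

Closest pair: (5, 0) and (13, 4) with distance 8.9443

The closest pair is (5, 0) and (13, 4) with Euclidean distance 8.9443. For 5 points, brute-force pairwise comparison is shown above. For large n, the divide-and-conquer algorithm (sort by x, recurse on halves, check the dividing strip) achieves O(n log n).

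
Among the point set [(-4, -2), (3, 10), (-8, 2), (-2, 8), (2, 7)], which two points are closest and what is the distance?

Computing all pairwise distances among 5 points:

d((-4, -2), (3, 10)) = 13.8924
d((-4, -2), (-8, 2)) = 5.6569
d((-4, -2), (-2, 8)) = 10.198
d((-4, -2), (2, 7)) = 10.8167
d((3, 10), (-8, 2)) = 13.6015
d((3, 10), (-2, 8)) = 5.3852
d((3, 10), (2, 7)) = 3.1623 <-- minimum
d((-8, 2), (-2, 8)) = 8.4853
d((-8, 2), (2, 7)) = 11.1803
d((-2, 8), (2, 7)) = 4.1231

Closest pair: (3, 10) and (2, 7) with distance 3.1623

The closest pair is (3, 10) and (2, 7) with Euclidean distance 3.1623. For 5 points, brute-force pairwise comparison is shown above. For large n, the divide-and-conquer algorithm (sort by x, recurse on halves, check the dividing strip) achieves O(n log n).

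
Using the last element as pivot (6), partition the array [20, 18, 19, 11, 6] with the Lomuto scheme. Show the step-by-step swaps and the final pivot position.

Lomuto partition with pivot = 6:

Initial array: [20, 18, 19, 11, 6]

arr[0]=20 > 6: no swap
arr[1]=18 > 6: no swap
arr[2]=19 > 6: no swap
arr[3]=11 > 6: no swap

Place pivot at position 0: [6, 18, 19, 11, 20]
Pivot position: 0

After partitioning with pivot 6, the array becomes [6, 18, 19, 11, 20]. The pivot is placed at index 0. All elements to the left of the pivot are <= 6, and all elements to the right are > 6.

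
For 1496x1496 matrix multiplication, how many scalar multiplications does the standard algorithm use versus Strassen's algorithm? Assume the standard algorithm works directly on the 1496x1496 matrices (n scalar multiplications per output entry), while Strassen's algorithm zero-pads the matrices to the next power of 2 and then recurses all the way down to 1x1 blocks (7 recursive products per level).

Matrix multiplication for 1496x1496 matrices:

Strassen's algorithm requires power-of-2 dimensions. Pad 1496x1496 to 2048x2048 (next power of 2).

Standard algorithm: 1496^3 = 3348071936 multiplications
Strassen's algorithm: 7^(log2(2048)) = 7^11 = 1977326743 multiplications
Savings: 3348071936 - 1977326743 = 1370745193 multiplications

Standard: 3348071936 multiplications (1496^3). Strassen: 1977326743 multiplications (7^11, after padding to 2048x2048). Strassen reduces 8 recursive multiplications to 7 at each level.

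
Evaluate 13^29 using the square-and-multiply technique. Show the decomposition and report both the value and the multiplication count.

Computing 13^29 by squaring (build up from 13^1; each line after the first costs one multiplication):

13^1 = 13
13^2 = (13^1)^2 = 13^2 = 169
13^3 = 13 * 13^2 = 13 * 169 = 2197
13^6 = (13^3)^2 = 2197^2 = 4826809
13^7 = 13 * 13^6 = 13 * 4826809 = 62748517
13^14 = (13^7)^2 = 62748517^2 = 3937376385699289
13^28 = (13^14)^2 = 3937376385699289^2 = 15502932802662396215269535105521
13^29 = 13 * 13^28 = 13 * 15502932802662396215269535105521 = 201538126434611150798503956371773

Result: 201538126434611150798503956371773
Multiplications needed: 7 (7 lines after 13^1)

13^29 = 201538126434611150798503956371773. Using exponentiation by squaring, this requires 7 multiplications. The key idea: if the exponent is even, square the half-power; if odd, multiply by the base once.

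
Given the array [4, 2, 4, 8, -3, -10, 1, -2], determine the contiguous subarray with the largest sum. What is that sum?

Using Kadane's algorithm on [4, 2, 4, 8, -3, -10, 1, -2]:

Scanning through the array:
Position 1 (value 2): max_ending_here = 6, max_so_far = 6
Position 2 (value 4): max_ending_here = 10, max_so_far = 10
Position 3 (value 8): max_ending_here = 18, max_so_far = 18
Position 4 (value -3): max_ending_here = 15, max_so_far = 18
Position 5 (value -10): max_ending_here = 5, max_so_far = 18
Position 6 (value 1): max_ending_here = 6, max_so_far = 18
Position 7 (value -2): max_ending_here = 4, max_so_far = 18

Maximum subarray: [4, 2, 4, 8]
Maximum sum: 18

The maximum subarray is [4, 2, 4, 8] with sum 18. This subarray runs from index 0 to index 3.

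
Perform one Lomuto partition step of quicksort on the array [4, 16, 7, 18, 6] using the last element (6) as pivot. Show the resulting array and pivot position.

Lomuto partition with pivot = 6:

Initial array: [4, 16, 7, 18, 6]

arr[0]=4 <= 6: swap with position 0, array becomes [4, 16, 7, 18, 6]
arr[1]=16 > 6: no swap
arr[2]=7 > 6: no swap
arr[3]=18 > 6: no swap

Place pivot at position 1: [4, 6, 7, 18, 16]
Pivot position: 1

After partitioning with pivot 6, the array becomes [4, 6, 7, 18, 16]. The pivot is placed at index 1. All elements to the left of the pivot are <= 6, and all elements to the right are > 6.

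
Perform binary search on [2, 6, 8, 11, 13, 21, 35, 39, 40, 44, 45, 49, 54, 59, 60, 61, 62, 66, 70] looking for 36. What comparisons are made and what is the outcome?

Binary search for 36 in [2, 6, 8, 11, 13, 21, 35, 39, 40, 44, 45, 49, 54, 59, 60, 61, 62, 66, 70]:

lo=0, hi=18, mid=9, arr[mid]=44 -> 44 > 36, search left half
lo=0, hi=8, mid=4, arr[mid]=13 -> 13 < 36, search right half
lo=5, hi=8, mid=6, arr[mid]=35 -> 35 < 36, search right half
lo=7, hi=8, mid=7, arr[mid]=39 -> 39 > 36, search left half
lo=7 > hi=6, target 36 not found

Binary search determines that 36 is not in the array after 4 comparisons. The search space was exhausted without finding the target.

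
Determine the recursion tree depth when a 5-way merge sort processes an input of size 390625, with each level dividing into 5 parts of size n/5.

For divide and conquer with division factor 5:

Problem sizes at each level:
Level 0: 390625
Level 1: 78125
Level 2: 15625
Level 3: 3125
Level 4: 625
Level 5: 125
Level 6: 25
Level 7: 5
Level 8: 1

The root is level 0 and the size-1 base case is level 8 (the tree spans levels 0 through 8, i.e. 9 levels counting the root), so the depth is the number of divisions: log_5(390625) = 8

The recursion tree depth is log_5(390625) = 8. At each level, the problem size is divided by 5, so it takes 8 divisions to reduce to a base case of size 1. The algorithm makes 5 recursive calls at each level.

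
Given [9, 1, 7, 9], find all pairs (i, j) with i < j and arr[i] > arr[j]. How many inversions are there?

Finding inversions in [9, 1, 7, 9]:

(0, 1): arr[0]=9 > arr[1]=1
(0, 2): arr[0]=9 > arr[2]=7

Total inversions: 2

The array has 2 inversion(s): (0,1), (0,2). Each pair (i,j) satisfies i < j and arr[i] > arr[j].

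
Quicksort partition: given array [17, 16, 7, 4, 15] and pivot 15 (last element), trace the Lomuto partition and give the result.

Lomuto partition with pivot = 15:

Initial array: [17, 16, 7, 4, 15]

arr[0]=17 > 15: no swap
arr[1]=16 > 15: no swap
arr[2]=7 <= 15: swap with position 0, array becomes [7, 16, 17, 4, 15]
arr[3]=4 <= 15: swap with position 1, array becomes [7, 4, 17, 16, 15]

Place pivot at position 2: [7, 4, 15, 16, 17]
Pivot position: 2

After partitioning with pivot 15, the array becomes [7, 4, 15, 16, 17]. The pivot is placed at index 2. All elements to the left of the pivot are <= 15, and all elements to the right are > 15.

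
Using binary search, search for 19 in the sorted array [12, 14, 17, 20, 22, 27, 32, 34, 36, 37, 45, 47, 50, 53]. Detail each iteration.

Binary search for 19 in [12, 14, 17, 20, 22, 27, 32, 34, 36, 37, 45, 47, 50, 53]:

lo=0, hi=13, mid=6, arr[mid]=32 -> 32 > 19, search left half
lo=0, hi=5, mid=2, arr[mid]=17 -> 17 < 19, search right half
lo=3, hi=5, mid=4, arr[mid]=22 -> 22 > 19, search left half
lo=3, hi=3, mid=3, arr[mid]=20 -> 20 > 19, search left half
lo=3 > hi=2, target 19 not found

Binary search determines that 19 is not in the array after 4 comparisons. The search space was exhausted without finding the target.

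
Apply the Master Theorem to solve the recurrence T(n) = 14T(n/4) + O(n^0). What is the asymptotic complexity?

Master Theorem for T(n) = 14T(n/4) + O(n^0):

a = 14, b = 4, c = 0
log_b(a) = log_4(14) = 1.9037

Case 1: c = 0 < log_4(14) = 1.9037
T(n) = O(n^(log_4 14))

For T(n) = 14T(n/4) + O(n^0): log_4(14) = 1.9037. This is Case 1 of the Master Theorem (c < log_b(a), work dominated by leaves), giving O(n^(log_4 14)).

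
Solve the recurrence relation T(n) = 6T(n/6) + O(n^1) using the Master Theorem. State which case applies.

Master Theorem for T(n) = 6T(n/6) + O(n^1):

a = 6, b = 6, c = 1
log_b(a) = log_6(6) = 1.0000

Case 2: c = 1 = log_6(6) = 1.0000
T(n) = O(n^1 log n) = O(n log n)

For T(n) = 6T(n/6) + O(n^1): log_6(6) = 1.0000. This is Case 2 of the Master Theorem (c = log_b(a), equal work at all levels), giving O(n log n).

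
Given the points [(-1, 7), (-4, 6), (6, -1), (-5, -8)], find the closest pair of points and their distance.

Computing all pairwise distances among 4 points:

d((-1, 7), (-4, 6)) = 3.1623 <-- minimum
d((-1, 7), (6, -1)) = 10.6301
d((-1, 7), (-5, -8)) = 15.5242
d((-4, 6), (6, -1)) = 12.2066
d((-4, 6), (-5, -8)) = 14.0357
d((6, -1), (-5, -8)) = 13.0384

Closest pair: (-1, 7) and (-4, 6) with distance 3.1623

The closest pair is (-1, 7) and (-4, 6) with Euclidean distance 3.1623. For 4 points, brute-force pairwise comparison is shown above. For large n, the divide-and-conquer algorithm (sort by x, recurse on halves, check the dividing strip) achieves O(n log n).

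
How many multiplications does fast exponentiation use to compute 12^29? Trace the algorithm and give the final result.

Computing 12^29 by squaring (build up from 12^1; each line after the first costs one multiplication):

12^1 = 12
12^2 = (12^1)^2 = 12^2 = 144
12^3 = 12 * 12^2 = 12 * 144 = 1728
12^6 = (12^3)^2 = 1728^2 = 2985984
12^7 = 12 * 12^6 = 12 * 2985984 = 35831808
12^14 = (12^7)^2 = 35831808^2 = 1283918464548864
12^28 = (12^14)^2 = 1283918464548864^2 = 1648446623609512543951043690496
12^29 = 12 * 12^28 = 12 * 1648446623609512543951043690496 = 19781359483314150527412524285952

Result: 19781359483314150527412524285952
Multiplications needed: 7 (7 lines after 12^1)

12^29 = 19781359483314150527412524285952. Using exponentiation by squaring, this requires 7 multiplications. The key idea: if the exponent is even, square the half-power; if odd, multiply by the base once.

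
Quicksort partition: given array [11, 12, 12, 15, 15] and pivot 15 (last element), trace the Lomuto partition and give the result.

Lomuto partition with pivot = 15:

Initial array: [11, 12, 12, 15, 15]

arr[0]=11 <= 15: swap with position 0, array becomes [11, 12, 12, 15, 15]
arr[1]=12 <= 15: swap with position 1, array becomes [11, 12, 12, 15, 15]
arr[2]=12 <= 15: swap with position 2, array becomes [11, 12, 12, 15, 15]
arr[3]=15 <= 15: swap with position 3, array becomes [11, 12, 12, 15, 15]

Place pivot at position 4: [11, 12, 12, 15, 15]
Pivot position: 4

After partitioning with pivot 15, the array becomes [11, 12, 12, 15, 15]. The pivot is placed at index 4. All elements to the left of the pivot are <= 15, and all elements to the right are > 15.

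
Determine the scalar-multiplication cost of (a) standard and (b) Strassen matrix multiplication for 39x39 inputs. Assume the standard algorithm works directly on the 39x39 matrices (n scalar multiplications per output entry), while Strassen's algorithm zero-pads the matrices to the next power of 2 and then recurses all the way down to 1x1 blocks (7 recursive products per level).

Matrix multiplication for 39x39 matrices:

Strassen's algorithm requires power-of-2 dimensions. Pad 39x39 to 64x64 (next power of 2).

Standard algorithm: 39^3 = 59319 multiplications
Strassen's algorithm: 7^(log2(64)) = 7^6 = 117649 multiplications
Difference: 59319 - 117649 = -58330 (Strassen uses MORE here due to padding overhead — for small or just-over-power-of-2 n, padding can outweigh the per-level savings)

Standard: 59319 multiplications (39^3). Strassen: 117649 multiplications (7^6, after padding to 64x64). Strassen reduces 8 recursive multiplications to 7 at each level.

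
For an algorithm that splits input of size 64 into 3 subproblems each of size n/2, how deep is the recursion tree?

For divide and conquer with division factor 2:

Problem sizes at each level:
Level 0: 64
Level 1: 32
Level 2: 16
Level 3: 8
Level 4: 4
Level 5: 2
Level 6: 1

The root is level 0 and the size-1 base case is level 6 (the tree spans levels 0 through 6, i.e. 7 levels counting the root), so the depth is the number of divisions: log_2(64) = 6

The recursion tree depth is log_2(64) = 6. At each level, the problem size is divided by 2, so it takes 6 divisions to reduce to a base case of size 1. The algorithm makes 3 recursive calls at each level.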